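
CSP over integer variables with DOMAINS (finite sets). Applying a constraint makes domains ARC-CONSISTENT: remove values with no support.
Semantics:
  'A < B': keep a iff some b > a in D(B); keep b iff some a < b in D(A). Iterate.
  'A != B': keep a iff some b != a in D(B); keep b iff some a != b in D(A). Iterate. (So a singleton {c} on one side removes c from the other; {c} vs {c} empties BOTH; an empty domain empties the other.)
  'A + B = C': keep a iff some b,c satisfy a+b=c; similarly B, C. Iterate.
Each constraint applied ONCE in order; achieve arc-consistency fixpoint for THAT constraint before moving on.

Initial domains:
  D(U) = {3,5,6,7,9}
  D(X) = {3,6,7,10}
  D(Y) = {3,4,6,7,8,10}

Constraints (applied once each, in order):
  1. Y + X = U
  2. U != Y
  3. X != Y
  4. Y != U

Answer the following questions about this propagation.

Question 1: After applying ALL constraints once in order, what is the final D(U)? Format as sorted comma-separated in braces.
Constraint 1 (Y + X = U) on D(Y)={3,4,6,7,8,10} D(X)={3,6,7,10} D(U)={3,5,6,7,9}: Y {3,4,6,7,8,10}->{3,4,6}; X {3,6,7,10}->{3,6}; U {3,5,6,7,9}->{6,7,9}
Constraint 2 (U != Y) on D(U)={6,7,9} D(Y)={3,4,6}: no change
Constraint 3 (X != Y) on D(X)={3,6} D(Y)={3,4,6}: no change
Constraint 4 (Y != U) on D(Y)={3,4,6} D(U)={6,7,9}: no change
So after all 4 constraints: D(U) = {6,7,9}

Answer: {6,7,9}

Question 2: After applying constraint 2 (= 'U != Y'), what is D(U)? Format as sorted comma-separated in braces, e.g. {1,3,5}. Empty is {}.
Constraint 1 (Y + X = U) on D(Y)={3,4,6,7,8,10} D(X)={3,6,7,10} D(U)={3,5,6,7,9}: Y {3,4,6,7,8,10}->{3,4,6}; X {3,6,7,10}->{3,6}; U {3,5,6,7,9}->{6,7,9}
Constraint 2 (U != Y) on D(U)={6,7,9} D(Y)={3,4,6}: no change
So after constraint 2: D(U) = {6,7,9}

Answer: {6,7,9}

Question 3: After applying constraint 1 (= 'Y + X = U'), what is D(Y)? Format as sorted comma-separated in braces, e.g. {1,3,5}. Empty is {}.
Answer: {3,4,6}

Derivation:
Constraint 1 (Y + X = U) on D(Y)={3,4,6,7,8,10} D(X)={3,6,7,10} D(U)={3,5,6,7,9}: Y {3,4,6,7,8,10}->{3,4,6}; X {3,6,7,10}->{3,6}; U {3,5,6,7,9}->{6,7,9}
So after constraint 1: D(Y) = {3,4,6}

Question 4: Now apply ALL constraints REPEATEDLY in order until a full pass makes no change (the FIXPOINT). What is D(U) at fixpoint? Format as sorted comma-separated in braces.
pass 0 (initial): D(U)={3,5,6,7,9}
pass 1: U {3,5,6,7,9}->{6,7,9}; X {3,6,7,10}->{3,6}; Y {3,4,6,7,8,10}->{3,4,6}
pass 2: no change
Fixpoint after 2 passes: D(U) = {6,7,9}

Answer: {6,7,9}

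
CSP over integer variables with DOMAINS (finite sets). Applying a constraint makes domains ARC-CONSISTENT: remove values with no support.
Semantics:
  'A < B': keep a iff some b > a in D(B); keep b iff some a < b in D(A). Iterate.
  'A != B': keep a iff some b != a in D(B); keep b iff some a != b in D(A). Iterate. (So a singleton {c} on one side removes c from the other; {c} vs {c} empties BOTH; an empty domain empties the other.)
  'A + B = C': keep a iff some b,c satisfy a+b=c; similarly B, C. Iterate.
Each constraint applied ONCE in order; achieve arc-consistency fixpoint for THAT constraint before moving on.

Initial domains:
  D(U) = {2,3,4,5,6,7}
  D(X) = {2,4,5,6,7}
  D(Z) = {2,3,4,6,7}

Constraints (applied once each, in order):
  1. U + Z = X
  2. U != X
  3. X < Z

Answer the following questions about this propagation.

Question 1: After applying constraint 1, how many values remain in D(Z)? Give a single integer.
Answer: 3

Derivation:
Constraint 1 (U + Z = X) on D(U)={2,3,4,5,6,7} D(Z)={2,3,4,6,7} D(X)={2,4,5,6,7}: U {2,3,4,5,6,7}->{2,3,4,5}; Z {2,3,4,6,7}->{2,3,4}; X {2,4,5,6,7}->{4,5,6,7}
So after constraint 1: D(Z)={2,3,4}, size = 3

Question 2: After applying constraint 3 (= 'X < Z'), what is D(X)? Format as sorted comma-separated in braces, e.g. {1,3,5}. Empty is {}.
Answer: {}

Derivation:
Constraint 1 (U + Z = X) on D(U)={2,3,4,5,6,7} D(Z)={2,3,4,6,7} D(X)={2,4,5,6,7}: U {2,3,4,5,6,7}->{2,3,4,5}; Z {2,3,4,6,7}->{2,3,4}; X {2,4,5,6,7}->{4,5,6,7}
Constraint 2 (U != X) on D(U)={2,3,4,5} D(X)={4,5,6,7}: no change
Constraint 3 (X < Z) on D(X)={4,5,6,7} D(Z)={2,3,4}: X {4,5,6,7}->{}; Z {2,3,4}->{}
So after constraint 3: D(X) = {}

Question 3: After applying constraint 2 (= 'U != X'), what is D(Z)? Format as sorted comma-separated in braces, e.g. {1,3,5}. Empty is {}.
Answer: {2,3,4}

Derivation:
Constraint 1 (U + Z = X) on D(U)={2,3,4,5,6,7} D(Z)={2,3,4,6,7} D(X)={2,4,5,6,7}: U {2,3,4,5,6,7}->{2,3,4,5}; Z {2,3,4,6,7}->{2,3,4}; X {2,4,5,6,7}->{4,5,6,7}
Constraint 2 (U != X) on D(U)={2,3,4,5} D(X)={4,5,6,7}: no change
So after constraint 2: D(Z) = {2,3,4}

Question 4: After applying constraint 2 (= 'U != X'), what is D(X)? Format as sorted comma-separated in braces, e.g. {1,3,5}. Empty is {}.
Answer: {4,5,6,7}

Derivation:
Constraint 1 (U + Z = X) on D(U)={2,3,4,5,6,7} D(Z)={2,3,4,6,7} D(X)={2,4,5,6,7}: U {2,3,4,5,6,7}->{2,3,4,5}; Z {2,3,4,6,7}->{2,3,4}; X {2,4,5,6,7}->{4,5,6,7}
Constraint 2 (U != X) on D(U)={2,3,4,5} D(X)={4,5,6,7}: no change
So after constraint 2: D(X) = {4,5,6,7}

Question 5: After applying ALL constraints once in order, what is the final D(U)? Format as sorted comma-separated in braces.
Answer: {2,3,4,5}

Derivation:
Constraint 1 (U + Z = X) on D(U)={2,3,4,5,6,7} D(Z)={2,3,4,6,7} D(X)={2,4,5,6,7}: U {2,3,4,5,6,7}->{2,3,4,5}; Z {2,3,4,6,7}->{2,3,4}; X {2,4,5,6,7}->{4,5,6,7}
Constraint 2 (U != X) on D(U)={2,3,4,5} D(X)={4,5,6,7}: no change
Constraint 3 (X < Z) on D(X)={4,5,6,7} D(Z)={2,3,4}: X {4,5,6,7}->{}; Z {2,3,4}->{}
So after all 3 constraints: D(U) = {2,3,4,5}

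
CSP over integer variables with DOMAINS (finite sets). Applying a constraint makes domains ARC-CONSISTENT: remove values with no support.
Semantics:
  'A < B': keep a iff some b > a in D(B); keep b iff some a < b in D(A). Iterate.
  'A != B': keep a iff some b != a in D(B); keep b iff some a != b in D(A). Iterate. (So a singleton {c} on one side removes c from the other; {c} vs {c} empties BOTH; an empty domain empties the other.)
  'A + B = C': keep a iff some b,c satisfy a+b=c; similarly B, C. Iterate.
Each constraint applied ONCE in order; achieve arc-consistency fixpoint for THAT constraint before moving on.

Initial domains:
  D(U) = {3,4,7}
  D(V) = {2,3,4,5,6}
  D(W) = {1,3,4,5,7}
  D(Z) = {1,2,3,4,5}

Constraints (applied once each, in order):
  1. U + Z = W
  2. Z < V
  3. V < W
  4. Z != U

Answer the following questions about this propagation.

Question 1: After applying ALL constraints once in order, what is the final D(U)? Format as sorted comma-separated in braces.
Answer: {3,4}

Derivation:
Constraint 1 (U + Z = W) on D(U)={3,4,7} D(Z)={1,2,3,4,5} D(W)={1,3,4,5,7}: U {3,4,7}->{3,4}; Z {1,2,3,4,5}->{1,2,3,4}; W {1,3,4,5,7}->{4,5,7}
Constraint 2 (Z < V) on D(Z)={1,2,3,4} D(V)={2,3,4,5,6}: no change
Constraint 3 (V < W) on D(V)={2,3,4,5,6} D(W)={4,5,7}: no change
Constraint 4 (Z != U) on D(Z)={1,2,3,4} D(U)={3,4}: no change
So after all 4 constraints: D(U) = {3,4}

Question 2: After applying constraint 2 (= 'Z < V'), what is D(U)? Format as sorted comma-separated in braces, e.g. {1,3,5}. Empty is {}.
Answer: {3,4}

Derivation:
Constraint 1 (U + Z = W) on D(U)={3,4,7} D(Z)={1,2,3,4,5} D(W)={1,3,4,5,7}: U {3,4,7}->{3,4}; Z {1,2,3,4,5}->{1,2,3,4}; W {1,3,4,5,7}->{4,5,7}
Constraint 2 (Z < V) on D(Z)={1,2,3,4} D(V)={2,3,4,5,6}: no change
So after constraint 2: D(U) = {3,4}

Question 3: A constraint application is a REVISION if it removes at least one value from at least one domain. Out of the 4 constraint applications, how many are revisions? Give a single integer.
Constraint 1 (U + Z = W) on D(U)={3,4,7} D(Z)={1,2,3,4,5} D(W)={1,3,4,5,7}: U {3,4,7}->{3,4}; Z {1,2,3,4,5}->{1,2,3,4}; W {1,3,4,5,7}->{4,5,7} => REVISION
Constraint 2 (Z < V) on D(Z)={1,2,3,4} D(V)={2,3,4,5,6}: no change => not a revision
Constraint 3 (V < W) on D(V)={2,3,4,5,6} D(W)={4,5,7}: no change => not a revision
Constraint 4 (Z != U) on D(Z)={1,2,3,4} D(U)={3,4}: no change => not a revision
Total revisions = 1

Answer: 1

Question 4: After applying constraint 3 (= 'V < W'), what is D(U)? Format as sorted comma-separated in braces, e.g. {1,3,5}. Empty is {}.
Answer: {3,4}

Derivation:
Constraint 1 (U + Z = W) on D(U)={3,4,7} D(Z)={1,2,3,4,5} D(W)={1,3,4,5,7}: U {3,4,7}->{3,4}; Z {1,2,3,4,5}->{1,2,3,4}; W {1,3,4,5,7}->{4,5,7}
Constraint 2 (Z < V) on D(Z)={1,2,3,4} D(V)={2,3,4,5,6}: no change
Constraint 3 (V < W) on D(V)={2,3,4,5,6} D(W)={4,5,7}: no change
So after constraint 3: D(U) = {3,4}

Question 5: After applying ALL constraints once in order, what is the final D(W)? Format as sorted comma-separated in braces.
Constraint 1 (U + Z = W) on D(U)={3,4,7} D(Z)={1,2,3,4,5} D(W)={1,3,4,5,7}: U {3,4,7}->{3,4}; Z {1,2,3,4,5}->{1,2,3,4}; W {1,3,4,5,7}->{4,5,7}
Constraint 2 (Z < V) on D(Z)={1,2,3,4} D(V)={2,3,4,5,6}: no change
Constraint 3 (V < W) on D(V)={2,3,4,5,6} D(W)={4,5,7}: no change
Constraint 4 (Z != U) on D(Z)={1,2,3,4} D(U)={3,4}: no change
So after all 4 constraints: D(W) = {4,5,7}

Answer: {4,5,7}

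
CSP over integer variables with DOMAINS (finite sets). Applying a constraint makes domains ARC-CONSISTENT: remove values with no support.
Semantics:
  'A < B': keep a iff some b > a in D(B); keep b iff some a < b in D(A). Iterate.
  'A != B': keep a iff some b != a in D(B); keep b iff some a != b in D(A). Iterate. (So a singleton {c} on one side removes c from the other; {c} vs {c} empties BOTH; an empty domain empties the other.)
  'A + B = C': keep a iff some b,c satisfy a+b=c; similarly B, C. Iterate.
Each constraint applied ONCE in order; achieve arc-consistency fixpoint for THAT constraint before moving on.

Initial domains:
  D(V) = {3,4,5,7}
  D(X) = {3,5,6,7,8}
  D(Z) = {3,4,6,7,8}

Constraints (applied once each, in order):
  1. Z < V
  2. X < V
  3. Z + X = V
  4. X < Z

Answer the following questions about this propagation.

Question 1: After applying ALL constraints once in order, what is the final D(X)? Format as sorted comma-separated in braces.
Answer: {3}

Derivation:
Constraint 1 (Z < V) on D(Z)={3,4,6,7,8} D(V)={3,4,5,7}: Z {3,4,6,7,8}->{3,4,6}; V {3,4,5,7}->{4,5,7}
Constraint 2 (X < V) on D(X)={3,5,6,7,8} D(V)={4,5,7}: X {3,5,6,7,8}->{3,5,6}
Constraint 3 (Z + X = V) on D(Z)={3,4,6} D(X)={3,5,6} D(V)={4,5,7}: Z {3,4,6}->{4}; X {3,5,6}->{3}; V {4,5,7}->{7}
Constraint 4 (X < Z) on D(X)={3} D(Z)={4}: no change
So after all 4 constraints: D(X) = {3}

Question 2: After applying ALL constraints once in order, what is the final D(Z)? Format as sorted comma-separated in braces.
Constraint 1 (Z < V) on D(Z)={3,4,6,7,8} D(V)={3,4,5,7}: Z {3,4,6,7,8}->{3,4,6}; V {3,4,5,7}->{4,5,7}
Constraint 2 (X < V) on D(X)={3,5,6,7,8} D(V)={4,5,7}: X {3,5,6,7,8}->{3,5,6}
Constraint 3 (Z + X = V) on D(Z)={3,4,6} D(X)={3,5,6} D(V)={4,5,7}: Z {3,4,6}->{4}; X {3,5,6}->{3}; V {4,5,7}->{7}
Constraint 4 (X < Z) on D(X)={3} D(Z)={4}: no change
So after all 4 constraints: D(Z) = {4}

Answer: {4}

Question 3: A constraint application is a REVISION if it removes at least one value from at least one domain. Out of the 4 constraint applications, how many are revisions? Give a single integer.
Answer: 3

Derivation:
Constraint 1 (Z < V) on D(Z)={3,4,6,7,8} D(V)={3,4,5,7}: Z {3,4,6,7,8}->{3,4,6}; V {3,4,5,7}->{4,5,7} => REVISION
Constraint 2 (X < V) on D(X)={3,5,6,7,8} D(V)={4,5,7}: X {3,5,6,7,8}->{3,5,6} => REVISION
Constraint 3 (Z + X = V) on D(Z)={3,4,6} D(X)={3,5,6} D(V)={4,5,7}: Z {3,4,6}->{4}; X {3,5,6}->{3}; V {4,5,7}->{7} => REVISION
Constraint 4 (X < Z) on D(X)={3} D(Z)={4}: no change => not a revision
Total revisions = 3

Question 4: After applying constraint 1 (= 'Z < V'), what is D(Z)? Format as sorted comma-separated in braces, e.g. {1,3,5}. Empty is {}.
Answer: {3,4,6}

Derivation:
Constraint 1 (Z < V) on D(Z)={3,4,6,7,8} D(V)={3,4,5,7}: Z {3,4,6,7,8}->{3,4,6}; V {3,4,5,7}->{4,5,7}
So after constraint 1: D(Z) = {3,4,6}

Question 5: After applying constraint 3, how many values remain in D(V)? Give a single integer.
Constraint 1 (Z < V) on D(Z)={3,4,6,7,8} D(V)={3,4,5,7}: Z {3,4,6,7,8}->{3,4,6}; V {3,4,5,7}->{4,5,7}
Constraint 2 (X < V) on D(X)={3,5,6,7,8} D(V)={4,5,7}: X {3,5,6,7,8}->{3,5,6}
Constraint 3 (Z + X = V) on D(Z)={3,4,6} D(X)={3,5,6} D(V)={4,5,7}: Z {3,4,6}->{4}; X {3,5,6}->{3}; V {4,5,7}->{7}
So after constraint 3: D(V)={7}, size = 1

Answer: 1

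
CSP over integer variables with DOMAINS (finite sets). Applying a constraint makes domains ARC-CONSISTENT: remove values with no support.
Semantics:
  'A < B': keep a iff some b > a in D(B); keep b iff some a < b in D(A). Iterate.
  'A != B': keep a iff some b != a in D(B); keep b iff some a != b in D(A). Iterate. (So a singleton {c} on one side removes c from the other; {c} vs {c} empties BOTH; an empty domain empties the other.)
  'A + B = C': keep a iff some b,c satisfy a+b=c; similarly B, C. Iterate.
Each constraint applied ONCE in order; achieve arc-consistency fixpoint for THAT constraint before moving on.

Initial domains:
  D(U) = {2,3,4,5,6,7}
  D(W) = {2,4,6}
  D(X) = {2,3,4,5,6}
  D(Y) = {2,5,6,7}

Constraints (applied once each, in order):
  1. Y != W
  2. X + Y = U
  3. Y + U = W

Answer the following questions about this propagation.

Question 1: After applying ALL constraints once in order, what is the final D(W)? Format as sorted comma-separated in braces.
Constraint 1 (Y != W) on D(Y)={2,5,6,7} D(W)={2,4,6}: no change
Constraint 2 (X + Y = U) on D(X)={2,3,4,5,6} D(Y)={2,5,6,7} D(U)={2,3,4,5,6,7}: X {2,3,4,5,6}->{2,3,4,5}; Y {2,5,6,7}->{2,5}; U {2,3,4,5,6,7}->{4,5,6,7}
Constraint 3 (Y + U = W) on D(Y)={2,5} D(U)={4,5,6,7} D(W)={2,4,6}: Y {2,5}->{2}; U {4,5,6,7}->{4}; W {2,4,6}->{6}
So after all 3 constraints: D(W) = {6}

Answer: {6}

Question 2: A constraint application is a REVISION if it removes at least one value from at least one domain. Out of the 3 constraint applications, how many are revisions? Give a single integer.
Constraint 1 (Y != W) on D(Y)={2,5,6,7} D(W)={2,4,6}: no change => not a revision
Constraint 2 (X + Y = U) on D(X)={2,3,4,5,6} D(Y)={2,5,6,7} D(U)={2,3,4,5,6,7}: X {2,3,4,5,6}->{2,3,4,5}; Y {2,5,6,7}->{2,5}; U {2,3,4,5,6,7}->{4,5,6,7} => REVISION
Constraint 3 (Y + U = W) on D(Y)={2,5} D(U)={4,5,6,7} D(W)={2,4,6}: Y {2,5}->{2}; U {4,5,6,7}->{4}; W {2,4,6}->{6} => REVISION
Total revisions = 2

Answer: 2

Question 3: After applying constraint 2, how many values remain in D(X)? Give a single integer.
Constraint 1 (Y != W) on D(Y)={2,5,6,7} D(W)={2,4,6}: no change
Constraint 2 (X + Y = U) on D(X)={2,3,4,5,6} D(Y)={2,5,6,7} D(U)={2,3,4,5,6,7}: X {2,3,4,5,6}->{2,3,4,5}; Y {2,5,6,7}->{2,5}; U {2,3,4,5,6,7}->{4,5,6,7}
So after constraint 2: D(X)={2,3,4,5}, size = 4

Answer: 4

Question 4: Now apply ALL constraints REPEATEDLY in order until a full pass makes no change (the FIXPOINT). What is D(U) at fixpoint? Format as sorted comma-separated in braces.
pass 0 (initial): D(U)={2,3,4,5,6,7}
pass 1: U {2,3,4,5,6,7}->{4}; W {2,4,6}->{6}; X {2,3,4,5,6}->{2,3,4,5}; Y {2,5,6,7}->{2}
pass 2: X {2,3,4,5}->{2}
pass 3: no change
Fixpoint after 3 passes: D(U) = {4}

Answer: {4}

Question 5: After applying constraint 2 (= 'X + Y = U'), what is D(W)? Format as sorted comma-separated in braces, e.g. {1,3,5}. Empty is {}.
Constraint 1 (Y != W) on D(Y)={2,5,6,7} D(W)={2,4,6}: no change
Constraint 2 (X + Y = U) on D(X)={2,3,4,5,6} D(Y)={2,5,6,7} D(U)={2,3,4,5,6,7}: X {2,3,4,5,6}->{2,3,4,5}; Y {2,5,6,7}->{2,5}; U {2,3,4,5,6,7}->{4,5,6,7}
So after constraint 2: D(W) = {2,4,6}

Answer: {2,4,6}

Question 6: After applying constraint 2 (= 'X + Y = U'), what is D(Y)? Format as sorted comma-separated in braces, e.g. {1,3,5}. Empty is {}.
Answer: {2,5}

Derivation:
Constraint 1 (Y != W) on D(Y)={2,5,6,7} D(W)={2,4,6}: no change
Constraint 2 (X + Y = U) on D(X)={2,3,4,5,6} D(Y)={2,5,6,7} D(U)={2,3,4,5,6,7}: X {2,3,4,5,6}->{2,3,4,5}; Y {2,5,6,7}->{2,5}; U {2,3,4,5,6,7}->{4,5,6,7}
So after constraint 2: D(Y) = {2,5}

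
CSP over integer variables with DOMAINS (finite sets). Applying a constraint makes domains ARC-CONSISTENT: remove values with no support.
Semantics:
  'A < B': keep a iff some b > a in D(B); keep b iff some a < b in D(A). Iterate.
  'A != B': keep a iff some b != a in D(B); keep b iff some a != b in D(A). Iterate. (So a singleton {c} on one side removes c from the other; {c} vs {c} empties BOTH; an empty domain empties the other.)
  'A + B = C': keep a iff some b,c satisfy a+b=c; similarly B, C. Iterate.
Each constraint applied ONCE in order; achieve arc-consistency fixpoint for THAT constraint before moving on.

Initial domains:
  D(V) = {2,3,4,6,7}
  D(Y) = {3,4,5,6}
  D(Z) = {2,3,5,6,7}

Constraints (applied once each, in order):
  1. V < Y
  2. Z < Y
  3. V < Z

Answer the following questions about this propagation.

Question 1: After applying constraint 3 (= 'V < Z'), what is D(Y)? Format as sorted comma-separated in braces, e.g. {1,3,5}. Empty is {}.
Constraint 1 (V < Y) on D(V)={2,3,4,6,7} D(Y)={3,4,5,6}: V {2,3,4,6,7}->{2,3,4}
Constraint 2 (Z < Y) on D(Z)={2,3,5,6,7} D(Y)={3,4,5,6}: Z {2,3,5,6,7}->{2,3,5}
Constraint 3 (V < Z) on D(V)={2,3,4} D(Z)={2,3,5}: Z {2,3,5}->{3,5}
So after constraint 3: D(Y) = {3,4,5,6}

Answer: {3,4,5,6}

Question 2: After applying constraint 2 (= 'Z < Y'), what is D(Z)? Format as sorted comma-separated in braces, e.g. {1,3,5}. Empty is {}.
Constraint 1 (V < Y) on D(V)={2,3,4,6,7} D(Y)={3,4,5,6}: V {2,3,4,6,7}->{2,3,4}
Constraint 2 (Z < Y) on D(Z)={2,3,5,6,7} D(Y)={3,4,5,6}: Z {2,3,5,6,7}->{2,3,5}
So after constraint 2: D(Z) = {2,3,5}

Answer: {2,3,5}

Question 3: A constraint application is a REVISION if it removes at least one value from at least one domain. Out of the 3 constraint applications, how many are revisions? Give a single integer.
Answer: 3

Derivation:
Constraint 1 (V < Y) on D(V)={2,3,4,6,7} D(Y)={3,4,5,6}: V {2,3,4,6,7}->{2,3,4} => REVISION
Constraint 2 (Z < Y) on D(Z)={2,3,5,6,7} D(Y)={3,4,5,6}: Z {2,3,5,6,7}->{2,3,5} => REVISION
Constraint 3 (V < Z) on D(V)={2,3,4} D(Z)={2,3,5}: Z {2,3,5}->{3,5} => REVISION
Total revisions = 3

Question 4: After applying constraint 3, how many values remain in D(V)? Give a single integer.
Constraint 1 (V < Y) on D(V)={2,3,4,6,7} D(Y)={3,4,5,6}: V {2,3,4,6,7}->{2,3,4}
Constraint 2 (Z < Y) on D(Z)={2,3,5,6,7} D(Y)={3,4,5,6}: Z {2,3,5,6,7}->{2,3,5}
Constraint 3 (V < Z) on D(V)={2,3,4} D(Z)={2,3,5}: Z {2,3,5}->{3,5}
So after constraint 3: D(V)={2,3,4}, size = 3

Answer: 3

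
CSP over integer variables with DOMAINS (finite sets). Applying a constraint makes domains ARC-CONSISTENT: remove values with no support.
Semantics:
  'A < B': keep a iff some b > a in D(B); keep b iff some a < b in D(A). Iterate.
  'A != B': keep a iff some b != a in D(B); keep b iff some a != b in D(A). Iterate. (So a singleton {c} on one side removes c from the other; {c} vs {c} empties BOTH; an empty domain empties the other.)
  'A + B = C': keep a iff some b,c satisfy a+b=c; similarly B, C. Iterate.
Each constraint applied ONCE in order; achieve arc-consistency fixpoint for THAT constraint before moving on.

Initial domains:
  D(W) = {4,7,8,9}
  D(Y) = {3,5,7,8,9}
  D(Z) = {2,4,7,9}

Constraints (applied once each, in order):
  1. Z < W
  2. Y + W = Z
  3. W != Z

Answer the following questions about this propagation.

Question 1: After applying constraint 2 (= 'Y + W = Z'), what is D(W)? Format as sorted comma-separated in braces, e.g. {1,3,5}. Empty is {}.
Answer: {4}

Derivation:
Constraint 1 (Z < W) on D(Z)={2,4,7,9} D(W)={4,7,8,9}: Z {2,4,7,9}->{2,4,7}
Constraint 2 (Y + W = Z) on D(Y)={3,5,7,8,9} D(W)={4,7,8,9} D(Z)={2,4,7}: Y {3,5,7,8,9}->{3}; W {4,7,8,9}->{4}; Z {2,4,7}->{7}
So after constraint 2: D(W) = {4}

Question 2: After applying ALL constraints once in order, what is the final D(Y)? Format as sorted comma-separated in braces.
Constraint 1 (Z < W) on D(Z)={2,4,7,9} D(W)={4,7,8,9}: Z {2,4,7,9}->{2,4,7}
Constraint 2 (Y + W = Z) on D(Y)={3,5,7,8,9} D(W)={4,7,8,9} D(Z)={2,4,7}: Y {3,5,7,8,9}->{3}; W {4,7,8,9}->{4}; Z {2,4,7}->{7}
Constraint 3 (W != Z) on D(W)={4} D(Z)={7}: no change
So after all 3 constraints: D(Y) = {3}

Answer: {3}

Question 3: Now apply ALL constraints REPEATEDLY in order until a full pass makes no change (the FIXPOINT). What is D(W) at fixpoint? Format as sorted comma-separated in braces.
pass 0 (initial): D(W)={4,7,8,9}
pass 1: W {4,7,8,9}->{4}; Y {3,5,7,8,9}->{3}; Z {2,4,7,9}->{7}
pass 2: W {4}->{}; Y {3}->{}; Z {7}->{}
pass 3: no change
Fixpoint after 3 passes: D(W) = {}

Answer: {}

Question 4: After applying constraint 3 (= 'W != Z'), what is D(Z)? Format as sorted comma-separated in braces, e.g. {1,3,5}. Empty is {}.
Answer: {7}

Derivation:
Constraint 1 (Z < W) on D(Z)={2,4,7,9} D(W)={4,7,8,9}: Z {2,4,7,9}->{2,4,7}
Constraint 2 (Y + W = Z) on D(Y)={3,5,7,8,9} D(W)={4,7,8,9} D(Z)={2,4,7}: Y {3,5,7,8,9}->{3}; W {4,7,8,9}->{4}; Z {2,4,7}->{7}
Constraint 3 (W != Z) on D(W)={4} D(Z)={7}: no change
So after constraint 3: D(Z) = {7}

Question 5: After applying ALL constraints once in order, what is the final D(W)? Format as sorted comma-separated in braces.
Answer: {4}

Derivation:
Constraint 1 (Z < W) on D(Z)={2,4,7,9} D(W)={4,7,8,9}: Z {2,4,7,9}->{2,4,7}
Constraint 2 (Y + W = Z) on D(Y)={3,5,7,8,9} D(W)={4,7,8,9} D(Z)={2,4,7}: Y {3,5,7,8,9}->{3}; W {4,7,8,9}->{4}; Z {2,4,7}->{7}
Constraint 3 (W != Z) on D(W)={4} D(Z)={7}: no change
So after all 3 constraints: D(W) = {4}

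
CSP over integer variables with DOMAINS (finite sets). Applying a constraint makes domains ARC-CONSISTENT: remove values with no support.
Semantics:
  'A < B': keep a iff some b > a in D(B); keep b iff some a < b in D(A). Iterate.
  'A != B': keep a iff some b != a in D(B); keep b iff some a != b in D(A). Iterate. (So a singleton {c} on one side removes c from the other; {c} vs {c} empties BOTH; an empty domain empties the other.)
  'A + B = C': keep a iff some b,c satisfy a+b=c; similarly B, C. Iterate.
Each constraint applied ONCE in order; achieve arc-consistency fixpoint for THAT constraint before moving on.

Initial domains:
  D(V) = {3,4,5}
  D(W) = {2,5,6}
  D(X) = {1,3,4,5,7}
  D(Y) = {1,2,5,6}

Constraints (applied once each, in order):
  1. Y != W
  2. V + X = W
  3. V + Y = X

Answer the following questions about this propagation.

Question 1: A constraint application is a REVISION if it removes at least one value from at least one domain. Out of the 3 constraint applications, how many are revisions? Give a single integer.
Constraint 1 (Y != W) on D(Y)={1,2,5,6} D(W)={2,5,6}: no change => not a revision
Constraint 2 (V + X = W) on D(V)={3,4,5} D(X)={1,3,4,5,7} D(W)={2,5,6}: X {1,3,4,5,7}->{1,3}; W {2,5,6}->{5,6} => REVISION
Constraint 3 (V + Y = X) on D(V)={3,4,5} D(Y)={1,2,5,6} D(X)={1,3}: V {3,4,5}->{}; Y {1,2,5,6}->{}; X {1,3}->{} => REVISION
Total revisions = 2

Answer: 2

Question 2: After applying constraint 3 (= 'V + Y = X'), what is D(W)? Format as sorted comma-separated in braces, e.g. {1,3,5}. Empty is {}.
Constraint 1 (Y != W) on D(Y)={1,2,5,6} D(W)={2,5,6}: no change
Constraint 2 (V + X = W) on D(V)={3,4,5} D(X)={1,3,4,5,7} D(W)={2,5,6}: X {1,3,4,5,7}->{1,3}; W {2,5,6}->{5,6}
Constraint 3 (V + Y = X) on D(V)={3,4,5} D(Y)={1,2,5,6} D(X)={1,3}: V {3,4,5}->{}; Y {1,2,5,6}->{}; X {1,3}->{}
So after constraint 3: D(W) = {5,6}

Answer: {5,6}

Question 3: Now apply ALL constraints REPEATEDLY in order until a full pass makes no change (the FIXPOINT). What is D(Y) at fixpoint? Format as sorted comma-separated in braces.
pass 0 (initial): D(Y)={1,2,5,6}
pass 1: V {3,4,5}->{}; W {2,5,6}->{5,6}; X {1,3,4,5,7}->{}; Y {1,2,5,6}->{}
pass 2: W {5,6}->{}
pass 3: no change
Fixpoint after 3 passes: D(Y) = {}

Answer: {}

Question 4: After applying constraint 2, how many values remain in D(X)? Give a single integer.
Answer: 2

Derivation:
Constraint 1 (Y != W) on D(Y)={1,2,5,6} D(W)={2,5,6}: no change
Constraint 2 (V + X = W) on D(V)={3,4,5} D(X)={1,3,4,5,7} D(W)={2,5,6}: X {1,3,4,5,7}->{1,3}; W {2,5,6}->{5,6}
So after constraint 2: D(X)={1,3}, size = 2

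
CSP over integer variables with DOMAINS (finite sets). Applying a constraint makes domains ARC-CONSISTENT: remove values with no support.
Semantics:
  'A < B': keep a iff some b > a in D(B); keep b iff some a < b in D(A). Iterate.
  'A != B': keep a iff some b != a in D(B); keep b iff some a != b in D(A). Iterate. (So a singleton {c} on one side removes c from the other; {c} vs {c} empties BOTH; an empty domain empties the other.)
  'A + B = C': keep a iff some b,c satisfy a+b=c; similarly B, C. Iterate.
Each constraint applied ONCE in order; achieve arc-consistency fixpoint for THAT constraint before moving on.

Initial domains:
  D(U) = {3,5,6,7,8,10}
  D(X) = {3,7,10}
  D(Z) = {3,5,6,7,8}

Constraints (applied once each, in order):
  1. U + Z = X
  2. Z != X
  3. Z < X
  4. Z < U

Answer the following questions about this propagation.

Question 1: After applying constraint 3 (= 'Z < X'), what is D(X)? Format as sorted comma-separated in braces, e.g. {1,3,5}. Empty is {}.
Answer: {10}

Derivation:
Constraint 1 (U + Z = X) on D(U)={3,5,6,7,8,10} D(Z)={3,5,6,7,8} D(X)={3,7,10}: U {3,5,6,7,8,10}->{3,5,7}; Z {3,5,6,7,8}->{3,5,7}; X {3,7,10}->{10}
Constraint 2 (Z != X) on D(Z)={3,5,7} D(X)={10}: no change
Constraint 3 (Z < X) on D(Z)={3,5,7} D(X)={10}: no change
So after constraint 3: D(X) = {10}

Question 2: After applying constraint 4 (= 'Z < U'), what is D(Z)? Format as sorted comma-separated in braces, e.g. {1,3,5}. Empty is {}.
Answer: {3,5}

Derivation:
Constraint 1 (U + Z = X) on D(U)={3,5,6,7,8,10} D(Z)={3,5,6,7,8} D(X)={3,7,10}: U {3,5,6,7,8,10}->{3,5,7}; Z {3,5,6,7,8}->{3,5,7}; X {3,7,10}->{10}
Constraint 2 (Z != X) on D(Z)={3,5,7} D(X)={10}: no change
Constraint 3 (Z < X) on D(Z)={3,5,7} D(X)={10}: no change
Constraint 4 (Z < U) on D(Z)={3,5,7} D(U)={3,5,7}: Z {3,5,7}->{3,5}; U {3,5,7}->{5,7}
So after constraint 4: D(Z) = {3,5}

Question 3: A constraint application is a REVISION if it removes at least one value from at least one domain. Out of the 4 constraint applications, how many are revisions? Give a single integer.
Constraint 1 (U + Z = X) on D(U)={3,5,6,7,8,10} D(Z)={3,5,6,7,8} D(X)={3,7,10}: U {3,5,6,7,8,10}->{3,5,7}; Z {3,5,6,7,8}->{3,5,7}; X {3,7,10}->{10} => REVISION
Constraint 2 (Z != X) on D(Z)={3,5,7} D(X)={10}: no change => not a revision
Constraint 3 (Z < X) on D(Z)={3,5,7} D(X)={10}: no change => not a revision
Constraint 4 (Z < U) on D(Z)={3,5,7} D(U)={3,5,7}: Z {3,5,7}->{3,5}; U {3,5,7}->{5,7} => REVISION
Total revisions = 2

Answer: 2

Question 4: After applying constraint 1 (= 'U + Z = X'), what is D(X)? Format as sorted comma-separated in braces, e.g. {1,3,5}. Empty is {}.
Answer: {10}

Derivation:
Constraint 1 (U + Z = X) on D(U)={3,5,6,7,8,10} D(Z)={3,5,6,7,8} D(X)={3,7,10}: U {3,5,6,7,8,10}->{3,5,7}; Z {3,5,6,7,8}->{3,5,7}; X {3,7,10}->{10}
So after constraint 1: D(X) = {10}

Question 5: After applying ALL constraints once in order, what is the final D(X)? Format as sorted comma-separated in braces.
Constraint 1 (U + Z = X) on D(U)={3,5,6,7,8,10} D(Z)={3,5,6,7,8} D(X)={3,7,10}: U {3,5,6,7,8,10}->{3,5,7}; Z {3,5,6,7,8}->{3,5,7}; X {3,7,10}->{10}
Constraint 2 (Z != X) on D(Z)={3,5,7} D(X)={10}: no change
Constraint 3 (Z < X) on D(Z)={3,5,7} D(X)={10}: no change
Constraint 4 (Z < U) on D(Z)={3,5,7} D(U)={3,5,7}: Z {3,5,7}->{3,5}; U {3,5,7}->{5,7}
So after all 4 constraints: D(X) = {10}

Answer: {10}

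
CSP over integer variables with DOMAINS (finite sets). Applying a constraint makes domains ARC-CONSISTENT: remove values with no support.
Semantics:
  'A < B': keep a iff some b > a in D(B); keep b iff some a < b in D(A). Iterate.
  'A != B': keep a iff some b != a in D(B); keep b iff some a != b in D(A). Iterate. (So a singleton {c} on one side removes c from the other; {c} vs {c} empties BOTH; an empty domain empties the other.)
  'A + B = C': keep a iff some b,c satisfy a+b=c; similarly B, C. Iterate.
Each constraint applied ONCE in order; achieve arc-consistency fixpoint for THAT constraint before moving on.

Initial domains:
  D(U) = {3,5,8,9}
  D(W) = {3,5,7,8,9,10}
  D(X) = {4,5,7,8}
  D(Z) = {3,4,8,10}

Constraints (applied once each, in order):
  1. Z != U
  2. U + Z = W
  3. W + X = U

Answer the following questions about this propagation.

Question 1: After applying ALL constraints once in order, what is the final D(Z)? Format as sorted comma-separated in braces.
Constraint 1 (Z != U) on D(Z)={3,4,8,10} D(U)={3,5,8,9}: no change
Constraint 2 (U + Z = W) on D(U)={3,5,8,9} D(Z)={3,4,8,10} D(W)={3,5,7,8,9,10}: U {3,5,8,9}->{3,5}; Z {3,4,8,10}->{3,4}; W {3,5,7,8,9,10}->{7,8,9}
Constraint 3 (W + X = U) on D(W)={7,8,9} D(X)={4,5,7,8} D(U)={3,5}: W {7,8,9}->{}; X {4,5,7,8}->{}; U {3,5}->{}
So after all 3 constraints: D(Z) = {3,4}

Answer: {3,4}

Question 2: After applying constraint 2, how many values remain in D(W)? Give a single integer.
Answer: 3

Derivation:
Constraint 1 (Z != U) on D(Z)={3,4,8,10} D(U)={3,5,8,9}: no change
Constraint 2 (U + Z = W) on D(U)={3,5,8,9} D(Z)={3,4,8,10} D(W)={3,5,7,8,9,10}: U {3,5,8,9}->{3,5}; Z {3,4,8,10}->{3,4}; W {3,5,7,8,9,10}->{7,8,9}
So after constraint 2: D(W)={7,8,9}, size = 3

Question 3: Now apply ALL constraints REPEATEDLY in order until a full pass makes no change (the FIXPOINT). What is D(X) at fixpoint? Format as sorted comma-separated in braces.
Answer: {}

Derivation:
pass 0 (initial): D(X)={4,5,7,8}
pass 1: U {3,5,8,9}->{}; W {3,5,7,8,9,10}->{}; X {4,5,7,8}->{}; Z {3,4,8,10}->{3,4}
pass 2: Z {3,4}->{}
pass 3: no change
Fixpoint after 3 passes: D(X) = {}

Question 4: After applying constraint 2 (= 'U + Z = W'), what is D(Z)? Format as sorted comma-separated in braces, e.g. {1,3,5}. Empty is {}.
Answer: {3,4}

Derivation:
Constraint 1 (Z != U) on D(Z)={3,4,8,10} D(U)={3,5,8,9}: no change
Constraint 2 (U + Z = W) on D(U)={3,5,8,9} D(Z)={3,4,8,10} D(W)={3,5,7,8,9,10}: U {3,5,8,9}->{3,5}; Z {3,4,8,10}->{3,4}; W {3,5,7,8,9,10}->{7,8,9}
So after constraint 2: D(Z) = {3,4}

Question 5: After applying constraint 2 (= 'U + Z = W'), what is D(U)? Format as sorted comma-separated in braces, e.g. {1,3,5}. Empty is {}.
Answer: {3,5}

Derivation:
Constraint 1 (Z != U) on D(Z)={3,4,8,10} D(U)={3,5,8,9}: no change
Constraint 2 (U + Z = W) on D(U)={3,5,8,9} D(Z)={3,4,8,10} D(W)={3,5,7,8,9,10}: U {3,5,8,9}->{3,5}; Z {3,4,8,10}->{3,4}; W {3,5,7,8,9,10}->{7,8,9}
So after constraint 2: D(U) = {3,5}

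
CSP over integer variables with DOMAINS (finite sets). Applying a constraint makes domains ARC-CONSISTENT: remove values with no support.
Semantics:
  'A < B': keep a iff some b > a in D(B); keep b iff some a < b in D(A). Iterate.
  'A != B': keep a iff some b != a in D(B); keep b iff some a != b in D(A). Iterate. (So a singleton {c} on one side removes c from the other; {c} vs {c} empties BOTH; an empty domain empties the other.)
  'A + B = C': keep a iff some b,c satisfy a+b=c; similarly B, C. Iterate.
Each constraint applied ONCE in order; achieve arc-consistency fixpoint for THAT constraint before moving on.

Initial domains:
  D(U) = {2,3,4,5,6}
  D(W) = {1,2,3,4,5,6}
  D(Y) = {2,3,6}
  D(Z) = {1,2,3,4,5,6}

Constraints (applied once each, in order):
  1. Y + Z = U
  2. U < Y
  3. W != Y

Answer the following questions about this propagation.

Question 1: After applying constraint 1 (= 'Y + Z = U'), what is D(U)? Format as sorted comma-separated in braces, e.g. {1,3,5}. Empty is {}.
Constraint 1 (Y + Z = U) on D(Y)={2,3,6} D(Z)={1,2,3,4,5,6} D(U)={2,3,4,5,6}: Y {2,3,6}->{2,3}; Z {1,2,3,4,5,6}->{1,2,3,4}; U {2,3,4,5,6}->{3,4,5,6}
So after constraint 1: D(U) = {3,4,5,6}

Answer: {3,4,5,6}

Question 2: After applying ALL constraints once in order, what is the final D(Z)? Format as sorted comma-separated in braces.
Constraint 1 (Y + Z = U) on D(Y)={2,3,6} D(Z)={1,2,3,4,5,6} D(U)={2,3,4,5,6}: Y {2,3,6}->{2,3}; Z {1,2,3,4,5,6}->{1,2,3,4}; U {2,3,4,5,6}->{3,4,5,6}
Constraint 2 (U < Y) on D(U)={3,4,5,6} D(Y)={2,3}: U {3,4,5,6}->{}; Y {2,3}->{}
Constraint 3 (W != Y) on D(W)={1,2,3,4,5,6} D(Y)={}: W {1,2,3,4,5,6}->{}
So after all 3 constraints: D(Z) = {1,2,3,4}

Answer: {1,2,3,4}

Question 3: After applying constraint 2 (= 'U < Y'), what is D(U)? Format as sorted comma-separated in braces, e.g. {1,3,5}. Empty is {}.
Constraint 1 (Y + Z = U) on D(Y)={2,3,6} D(Z)={1,2,3,4,5,6} D(U)={2,3,4,5,6}: Y {2,3,6}->{2,3}; Z {1,2,3,4,5,6}->{1,2,3,4}; U {2,3,4,5,6}->{3,4,5,6}
Constraint 2 (U < Y) on D(U)={3,4,5,6} D(Y)={2,3}: U {3,4,5,6}->{}; Y {2,3}->{}
So after constraint 2: D(U) = {}

Answer: {}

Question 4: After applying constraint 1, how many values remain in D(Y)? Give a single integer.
Answer: 2

Derivation:
Constraint 1 (Y + Z = U) on D(Y)={2,3,6} D(Z)={1,2,3,4,5,6} D(U)={2,3,4,5,6}: Y {2,3,6}->{2,3}; Z {1,2,3,4,5,6}->{1,2,3,4}; U {2,3,4,5,6}->{3,4,5,6}
So after constraint 1: D(Y)={2,3}, size = 2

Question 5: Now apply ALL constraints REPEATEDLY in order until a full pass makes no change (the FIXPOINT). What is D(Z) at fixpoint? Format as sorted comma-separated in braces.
Answer: {}

Derivation:
pass 0 (initial): D(Z)={1,2,3,4,5,6}
pass 1: U {2,3,4,5,6}->{}; W {1,2,3,4,5,6}->{}; Y {2,3,6}->{}; Z {1,2,3,4,5,6}->{1,2,3,4}
pass 2: Z {1,2,3,4}->{}
pass 3: no change
Fixpoint after 3 passes: D(Z) = {}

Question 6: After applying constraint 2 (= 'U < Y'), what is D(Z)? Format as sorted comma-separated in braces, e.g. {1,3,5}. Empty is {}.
Constraint 1 (Y + Z = U) on D(Y)={2,3,6} D(Z)={1,2,3,4,5,6} D(U)={2,3,4,5,6}: Y {2,3,6}->{2,3}; Z {1,2,3,4,5,6}->{1,2,3,4}; U {2,3,4,5,6}->{3,4,5,6}
Constraint 2 (U < Y) on D(U)={3,4,5,6} D(Y)={2,3}: U {3,4,5,6}->{}; Y {2,3}->{}
So after constraint 2: D(Z) = {1,2,3,4}

Answer: {1,2,3,4}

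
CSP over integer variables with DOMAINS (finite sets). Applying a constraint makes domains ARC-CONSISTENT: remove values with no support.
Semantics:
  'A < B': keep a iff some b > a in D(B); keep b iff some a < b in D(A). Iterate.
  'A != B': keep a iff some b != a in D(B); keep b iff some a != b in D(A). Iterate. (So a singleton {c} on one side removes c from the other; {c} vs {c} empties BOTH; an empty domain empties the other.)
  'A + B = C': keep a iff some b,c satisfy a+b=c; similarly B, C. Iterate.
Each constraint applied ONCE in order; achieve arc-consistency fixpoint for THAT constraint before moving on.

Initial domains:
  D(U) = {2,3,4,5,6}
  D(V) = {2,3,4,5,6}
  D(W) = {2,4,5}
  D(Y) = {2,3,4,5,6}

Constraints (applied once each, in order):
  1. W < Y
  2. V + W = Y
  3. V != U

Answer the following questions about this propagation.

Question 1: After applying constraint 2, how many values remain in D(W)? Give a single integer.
Answer: 2

Derivation:
Constraint 1 (W < Y) on D(W)={2,4,5} D(Y)={2,3,4,5,6}: Y {2,3,4,5,6}->{3,4,5,6}
Constraint 2 (V + W = Y) on D(V)={2,3,4,5,6} D(W)={2,4,5} D(Y)={3,4,5,6}: V {2,3,4,5,6}->{2,3,4}; W {2,4,5}->{2,4}; Y {3,4,5,6}->{4,5,6}
So after constraint 2: D(W)={2,4}, size = 2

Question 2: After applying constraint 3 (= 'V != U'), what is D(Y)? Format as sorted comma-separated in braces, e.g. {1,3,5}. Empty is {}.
Constraint 1 (W < Y) on D(W)={2,4,5} D(Y)={2,3,4,5,6}: Y {2,3,4,5,6}->{3,4,5,6}
Constraint 2 (V + W = Y) on D(V)={2,3,4,5,6} D(W)={2,4,5} D(Y)={3,4,5,6}: V {2,3,4,5,6}->{2,3,4}; W {2,4,5}->{2,4}; Y {3,4,5,6}->{4,5,6}
Constraint 3 (V != U) on D(V)={2,3,4} D(U)={2,3,4,5,6}: no change
So after constraint 3: D(Y) = {4,5,6}

Answer: {4,5,6}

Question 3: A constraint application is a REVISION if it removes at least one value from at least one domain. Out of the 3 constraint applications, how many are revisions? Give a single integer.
Constraint 1 (W < Y) on D(W)={2,4,5} D(Y)={2,3,4,5,6}: Y {2,3,4,5,6}->{3,4,5,6} => REVISION
Constraint 2 (V + W = Y) on D(V)={2,3,4,5,6} D(W)={2,4,5} D(Y)={3,4,5,6}: V {2,3,4,5,6}->{2,3,4}; W {2,4,5}->{2,4}; Y {3,4,5,6}->{4,5,6} => REVISION
Constraint 3 (V != U) on D(V)={2,3,4} D(U)={2,3,4,5,6}: no change => not a revision
Total revisions = 2

Answer: 2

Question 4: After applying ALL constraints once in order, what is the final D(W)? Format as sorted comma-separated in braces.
Answer: {2,4}

Derivation:
Constraint 1 (W < Y) on D(W)={2,4,5} D(Y)={2,3,4,5,6}: Y {2,3,4,5,6}->{3,4,5,6}
Constraint 2 (V + W = Y) on D(V)={2,3,4,5,6} D(W)={2,4,5} D(Y)={3,4,5,6}: V {2,3,4,5,6}->{2,3,4}; W {2,4,5}->{2,4}; Y {3,4,5,6}->{4,5,6}
Constraint 3 (V != U) on D(V)={2,3,4} D(U)={2,3,4,5,6}: no change
So after all 3 constraints: D(W) = {2,4}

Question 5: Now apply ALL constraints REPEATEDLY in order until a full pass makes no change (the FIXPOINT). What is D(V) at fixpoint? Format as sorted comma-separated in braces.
Answer: {2,3,4}

Derivation:
pass 0 (initial): D(V)={2,3,4,5,6}
pass 1: V {2,3,4,5,6}->{2,3,4}; W {2,4,5}->{2,4}; Y {2,3,4,5,6}->{4,5,6}
pass 2: no change
Fixpoint after 2 passes: D(V) = {2,3,4}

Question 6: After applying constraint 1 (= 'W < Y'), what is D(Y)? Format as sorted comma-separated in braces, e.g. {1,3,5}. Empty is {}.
Constraint 1 (W < Y) on D(W)={2,4,5} D(Y)={2,3,4,5,6}: Y {2,3,4,5,6}->{3,4,5,6}
So after constraint 1: D(Y) = {3,4,5,6}

Answer: {3,4,5,6}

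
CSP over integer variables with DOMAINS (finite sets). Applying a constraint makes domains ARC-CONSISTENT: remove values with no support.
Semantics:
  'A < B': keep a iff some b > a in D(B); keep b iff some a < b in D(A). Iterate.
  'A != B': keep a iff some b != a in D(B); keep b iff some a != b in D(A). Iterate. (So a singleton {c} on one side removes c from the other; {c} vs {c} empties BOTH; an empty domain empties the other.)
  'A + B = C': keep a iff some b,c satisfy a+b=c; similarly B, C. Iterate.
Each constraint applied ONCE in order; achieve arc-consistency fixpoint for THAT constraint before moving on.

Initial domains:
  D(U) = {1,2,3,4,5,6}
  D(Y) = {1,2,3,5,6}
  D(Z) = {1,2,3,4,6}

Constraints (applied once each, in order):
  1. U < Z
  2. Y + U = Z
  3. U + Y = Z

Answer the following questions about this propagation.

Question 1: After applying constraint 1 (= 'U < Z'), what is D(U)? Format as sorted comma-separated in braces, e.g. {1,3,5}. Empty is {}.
Constraint 1 (U < Z) on D(U)={1,2,3,4,5,6} D(Z)={1,2,3,4,6}: U {1,2,3,4,5,6}->{1,2,3,4,5}; Z {1,2,3,4,6}->{2,3,4,6}
So after constraint 1: D(U) = {1,2,3,4,5}

Answer: {1,2,3,4,5}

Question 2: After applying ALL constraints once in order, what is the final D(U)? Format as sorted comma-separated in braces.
Constraint 1 (U < Z) on D(U)={1,2,3,4,5,6} D(Z)={1,2,3,4,6}: U {1,2,3,4,5,6}->{1,2,3,4,5}; Z {1,2,3,4,6}->{2,3,4,6}
Constraint 2 (Y + U = Z) on D(Y)={1,2,3,5,6} D(U)={1,2,3,4,5} D(Z)={2,3,4,6}: Y {1,2,3,5,6}->{1,2,3,5}
Constraint 3 (U + Y = Z) on D(U)={1,2,3,4,5} D(Y)={1,2,3,5} D(Z)={2,3,4,6}: no change
So after all 3 constraints: D(U) = {1,2,3,4,5}

Answer: {1,2,3,4,5}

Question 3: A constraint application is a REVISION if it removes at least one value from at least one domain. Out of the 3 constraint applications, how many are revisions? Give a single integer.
Answer: 2

Derivation:
Constraint 1 (U < Z) on D(U)={1,2,3,4,5,6} D(Z)={1,2,3,4,6}: U {1,2,3,4,5,6}->{1,2,3,4,5}; Z {1,2,3,4,6}->{2,3,4,6} => REVISION
Constraint 2 (Y + U = Z) on D(Y)={1,2,3,5,6} D(U)={1,2,3,4,5} D(Z)={2,3,4,6}: Y {1,2,3,5,6}->{1,2,3,5} => REVISION
Constraint 3 (U + Y = Z) on D(U)={1,2,3,4,5} D(Y)={1,2,3,5} D(Z)={2,3,4,6}: no change => not a revision
Total revisions = 2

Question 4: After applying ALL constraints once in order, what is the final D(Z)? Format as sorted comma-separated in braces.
Constraint 1 (U < Z) on D(U)={1,2,3,4,5,6} D(Z)={1,2,3,4,6}: U {1,2,3,4,5,6}->{1,2,3,4,5}; Z {1,2,3,4,6}->{2,3,4,6}
Constraint 2 (Y + U = Z) on D(Y)={1,2,3,5,6} D(U)={1,2,3,4,5} D(Z)={2,3,4,6}: Y {1,2,3,5,6}->{1,2,3,5}
Constraint 3 (U + Y = Z) on D(U)={1,2,3,4,5} D(Y)={1,2,3,5} D(Z)={2,3,4,6}: no change
So after all 3 constraints: D(Z) = {2,3,4,6}

Answer: {2,3,4,6}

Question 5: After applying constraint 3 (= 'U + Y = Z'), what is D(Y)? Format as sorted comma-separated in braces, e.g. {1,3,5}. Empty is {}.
Constraint 1 (U < Z) on D(U)={1,2,3,4,5,6} D(Z)={1,2,3,4,6}: U {1,2,3,4,5,6}->{1,2,3,4,5}; Z {1,2,3,4,6}->{2,3,4,6}
Constraint 2 (Y + U = Z) on D(Y)={1,2,3,5,6} D(U)={1,2,3,4,5} D(Z)={2,3,4,6}: Y {1,2,3,5,6}->{1,2,3,5}
Constraint 3 (U + Y = Z) on D(U)={1,2,3,4,5} D(Y)={1,2,3,5} D(Z)={2,3,4,6}: no change
So after constraint 3: D(Y) = {1,2,3,5}

Answer: {1,2,3,5}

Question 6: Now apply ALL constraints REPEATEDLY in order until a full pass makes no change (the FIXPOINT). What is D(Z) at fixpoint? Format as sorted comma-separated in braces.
pass 0 (initial): D(Z)={1,2,3,4,6}
pass 1: U {1,2,3,4,5,6}->{1,2,3,4,5}; Y {1,2,3,5,6}->{1,2,3,5}; Z {1,2,3,4,6}->{2,3,4,6}
pass 2: no change
Fixpoint after 2 passes: D(Z) = {2,3,4,6}

Answer: {2,3,4,6}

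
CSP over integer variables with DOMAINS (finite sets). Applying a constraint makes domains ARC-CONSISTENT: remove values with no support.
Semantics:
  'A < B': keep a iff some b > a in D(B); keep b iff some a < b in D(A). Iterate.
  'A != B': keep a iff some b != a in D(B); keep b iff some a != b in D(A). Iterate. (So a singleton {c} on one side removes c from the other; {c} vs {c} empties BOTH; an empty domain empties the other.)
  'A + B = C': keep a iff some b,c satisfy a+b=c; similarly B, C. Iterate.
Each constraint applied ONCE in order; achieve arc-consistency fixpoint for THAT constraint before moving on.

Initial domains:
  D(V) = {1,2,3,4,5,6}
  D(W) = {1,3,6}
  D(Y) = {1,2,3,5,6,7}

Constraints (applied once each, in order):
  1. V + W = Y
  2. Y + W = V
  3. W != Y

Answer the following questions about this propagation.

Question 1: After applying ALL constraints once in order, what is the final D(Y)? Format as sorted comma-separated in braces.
Constraint 1 (V + W = Y) on D(V)={1,2,3,4,5,6} D(W)={1,3,6} D(Y)={1,2,3,5,6,7}: Y {1,2,3,5,6,7}->{2,3,5,6,7}
Constraint 2 (Y + W = V) on D(Y)={2,3,5,6,7} D(W)={1,3,6} D(V)={1,2,3,4,5,6}: Y {2,3,5,6,7}->{2,3,5}; W {1,3,6}->{1,3}; V {1,2,3,4,5,6}->{3,4,5,6}
Constraint 3 (W != Y) on D(W)={1,3} D(Y)={2,3,5}: no change
So after all 3 constraints: D(Y) = {2,3,5}

Answer: {2,3,5}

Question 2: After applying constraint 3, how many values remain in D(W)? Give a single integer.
Constraint 1 (V + W = Y) on D(V)={1,2,3,4,5,6} D(W)={1,3,6} D(Y)={1,2,3,5,6,7}: Y {1,2,3,5,6,7}->{2,3,5,6,7}
Constraint 2 (Y + W = V) on D(Y)={2,3,5,6,7} D(W)={1,3,6} D(V)={1,2,3,4,5,6}: Y {2,3,5,6,7}->{2,3,5}; W {1,3,6}->{1,3}; V {1,2,3,4,5,6}->{3,4,5,6}
Constraint 3 (W != Y) on D(W)={1,3} D(Y)={2,3,5}: no change
So after constraint 3: D(W)={1,3}, size = 2

Answer: 2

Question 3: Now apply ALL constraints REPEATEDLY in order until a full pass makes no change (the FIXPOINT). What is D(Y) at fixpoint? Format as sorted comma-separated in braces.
Answer: {}

Derivation:
pass 0 (initial): D(Y)={1,2,3,5,6,7}
pass 1: V {1,2,3,4,5,6}->{3,4,5,6}; W {1,3,6}->{1,3}; Y {1,2,3,5,6,7}->{2,3,5}
pass 2: V {3,4,5,6}->{}; W {1,3}->{}; Y {2,3,5}->{}
pass 3: no change
Fixpoint after 3 passes: D(Y) = {}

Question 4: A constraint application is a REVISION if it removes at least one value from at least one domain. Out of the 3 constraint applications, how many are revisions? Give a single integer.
Answer: 2

Derivation:
Constraint 1 (V + W = Y) on D(V)={1,2,3,4,5,6} D(W)={1,3,6} D(Y)={1,2,3,5,6,7}: Y {1,2,3,5,6,7}->{2,3,5,6,7} => REVISION
Constraint 2 (Y + W = V) on D(Y)={2,3,5,6,7} D(W)={1,3,6} D(V)={1,2,3,4,5,6}: Y {2,3,5,6,7}->{2,3,5}; W {1,3,6}->{1,3}; V {1,2,3,4,5,6}->{3,4,5,6} => REVISION
Constraint 3 (W != Y) on D(W)={1,3} D(Y)={2,3,5}: no change => not a revision
Total revisions = 2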